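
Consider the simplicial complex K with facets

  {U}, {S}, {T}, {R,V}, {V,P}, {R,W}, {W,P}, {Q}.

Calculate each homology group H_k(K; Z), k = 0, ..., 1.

K has 8 vertices, 4 edges.
rank ∂_0 = 0, rank ∂_1 = 3 ⇒ b_0 = 8 − 0 − 3 = 5; all invariant factors of ∂_1 are 1 so no torsion. So H_0 = Z^5.
rank ∂_1 = 3, rank ∂_2 = 0 ⇒ b_1 = 4 − 3 − 0 = 1. So H_1 = Z.

H_0 ≅ Z^5,  H_1 ≅ Z.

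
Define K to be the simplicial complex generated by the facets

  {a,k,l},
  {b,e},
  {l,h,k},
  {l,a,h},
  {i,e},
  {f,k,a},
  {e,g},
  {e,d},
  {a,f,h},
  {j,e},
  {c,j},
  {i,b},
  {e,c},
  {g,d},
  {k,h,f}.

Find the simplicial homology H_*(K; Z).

Fix the vertex order a < b < c < d < e < f < g < h < i < j < k < l and write every simplex with vertices in increasing order. Then dim K = 2 and the simplices of K are:

  0-simplices (12): a, b, c, d, e, f, g, h, i, j, k, l
  1-simplices (18): af, ah, ak, al, be, bi, ce, cj, de, dg, eg, ei, ej, fh, fk, hk, hl, kl
  2-simplices (6): afh, afk, ahl, akl, fhk, hkl

Hence C_0 ≅ Z^12, C_1 ≅ Z^18, C_2 ≅ Z^6.

∂_1: C_1 → C_0 is given by ∂[p,q] = [q] − [p]. For instance
  ∂de = e − d.
This gives a 12×18 integer matrix of rank 10; reducing to Smith normal form yields diagonal entries (1,1,1,1,1,1,1,1,1,1).

∂_2: C_2 → C_1 acts by ∂[p,q,r] = [q,r] − [p,r] + [p,q]. For instance
  ∂afk = fk − ak + af,
  ∂akl = kl − al + ak.
The resulting 18×6 matrix has rank 5, and its Smith normal form has invariant factors (1,1,1,1,1).

From H_k ≅ ker(∂_k) / im(∂_{k+1}) we obtain:

  H_0: rank C_0 − rank ∂_1 = 12 − 10 = 2, and the invariant factors of ∂_1 are all 1, so H_0 = Z^2.
  H_1: rank ker ∂_1 − rank ∂_2 = (18 − 10) − 5 = 3, and the invariant factors of ∂_2 are all 1, so H_1 = Z^3.
  H_2: rank ker ∂_2 − rank ∂_3 = (6 − 5) − 0 = 1, and there is no ∂_3, so H_2 = Z.

H_0 = Z^2,  H_1 = Z^3,  H_2 = Z.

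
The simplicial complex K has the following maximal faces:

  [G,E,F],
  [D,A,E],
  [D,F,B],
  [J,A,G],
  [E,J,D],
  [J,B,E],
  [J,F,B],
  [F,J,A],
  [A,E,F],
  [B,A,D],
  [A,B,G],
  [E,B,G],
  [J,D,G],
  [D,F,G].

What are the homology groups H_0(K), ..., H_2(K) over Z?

We work with the vertex ordering A < B < D < E < F < G < J. The simplices of K, each written with vertices in increasing order, are:

  0-simplices (7): A, B, D, E, F, G, J
  1-simplices (21): AB, AD, AE, AF, AG, AJ, BD, BE, BF, BG, BJ, DE, DF, DG, DJ, EF, EG, EJ, FG, FJ, GJ
  2-simplices (14): ABD, ABG, ADE, AEF, AFJ, AGJ, BDF, BEG, BEJ, BFJ, DEJ, DFG, DGJ, EFG

so the chain groups are C_0 ≅ Z^7, C_1 ≅ Z^21, C_2 ≅ Z^14.

Boundary ∂_1: C_1 → C_0 maps an edge to its endpoints' difference, ∂[p,q] = q − p.
The resulting 7×21 matrix has rank 6, and its Smith normal form has invariant factors (1,1,1,1,1,1).

The boundary map ∂_2: C_2 → C_1 maps a triangle to the signed sum of its edges. For instance
  ∂BEJ = EJ − BJ + BE,
  ∂AFJ = FJ − AJ + AF.
The 21×14 boundary matrix has rank 13 and Smith normal form diag(1,1,1,1,1,1,1,1,1,1,1,1,1).

Now H_k = ker ∂_k / im ∂_{k+1}, so:

  H_0: rank C_0 − rank ∂_1 = 7 − 6 = 1, and the invariant factors of ∂_1 are all 1, so H_0 = Z.
  H_1: rank ker ∂_1 − rank ∂_2 = (21 − 6) − 13 = 2, and the invariant factors of ∂_2 are all 1, so H_1 = Z^2.
  H_2: rank ker ∂_2 − rank ∂_3 = (14 − 13) − 0 = 1, and there is no ∂_3, so H_2 = Z.

As a check, the Euler characteristic is 7 − 21 + 14 = 0, which agrees with 1 − 2 + 1 = 0.
(K is a triangulation of the torus T^2.)

H_0 ≅ Z,  H_1 ≅ Z^2,  H_2 ≅ Z.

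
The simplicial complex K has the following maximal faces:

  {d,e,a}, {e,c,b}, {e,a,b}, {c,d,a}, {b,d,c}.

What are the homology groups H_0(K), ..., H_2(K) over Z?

H_0 = Z,  H_1 = Z,  H_2 = 0.

Order the vertices as a < b < c < d < e. Listing each simplex with vertices in this order, K has dimension 2 with simplices:

  0-simplices (5): a, b, c, d, e
  1-simplices (10): ab, ac, ad, ae, bc, bd, be, cd, ce, de
  2-simplices (5): abe, acd, ade, bcd, bce

giving chain groups C_0 ≅ Z^5, C_1 ≅ Z^10, C_2 ≅ Z^5.

Boundary ∂_1: C_1 → C_0 sends each edge [p,q] (with p < q) to q − p.
This gives a 5×10 integer matrix of rank 4; reducing to Smith normal form yields diagonal entries (1,1,1,1).

∂_2: C_2 → C_1 acts by ∂[p,q,r] = [q,r] − [p,r] + [p,q]. For instance
  ∂bcd = cd − bd + bc,
  ∂bce = ce − be + bc.
The 10×5 boundary matrix has rank 5 and Smith normal form diag(1,1,1,1,1).

Reading off H_k = ker ∂_k / im ∂_{k+1}:

  H_0: rank C_0 − rank ∂_1 = 5 − 4 = 1, and the invariant factors of ∂_1 are all 1, so H_0 = Z.
  H_1: rank ker ∂_1 − rank ∂_2 = (10 − 4) − 5 = 1, and the invariant factors of ∂_2 are all 1, so H_1 = Z.
  H_2: rank ker ∂_2 − rank ∂_3 = (5 − 5) − 0 = 0, and there is no ∂_3, so H_2 = 0.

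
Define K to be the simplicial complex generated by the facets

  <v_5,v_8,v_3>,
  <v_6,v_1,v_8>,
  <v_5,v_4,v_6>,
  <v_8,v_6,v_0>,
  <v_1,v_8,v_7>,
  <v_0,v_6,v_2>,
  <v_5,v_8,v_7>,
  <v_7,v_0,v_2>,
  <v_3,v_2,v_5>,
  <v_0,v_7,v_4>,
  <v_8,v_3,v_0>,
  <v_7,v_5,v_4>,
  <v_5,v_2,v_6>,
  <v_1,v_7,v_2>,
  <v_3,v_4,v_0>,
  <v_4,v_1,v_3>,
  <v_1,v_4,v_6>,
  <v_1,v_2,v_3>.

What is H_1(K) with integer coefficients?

H_1 = Z^2.

We work with the vertex ordering v_0 < v_1 < v_2 < v_3 < v_4 < v_5 < v_6 < v_7 < v_8. The simplices of K, each written with vertices in increasing order, are:

  0-simplices (9): [v_0], [v_1], [v_2], [v_3], [v_4], [v_5], [v_6], [v_7], [v_8]
  1-simplices (27): (27 of them)
  2-simplices (18): (18 of them)

Hence C_0 ≅ Z^9, C_1 ≅ Z^27, C_2 ≅ Z^18.

∂_1: C_1 → C_0 maps an edge to its endpoints' difference, ∂[p,q] = q − p. For instance
  ∂[v_6,v_8] = [v_8] − [v_6].
As a 9×27 matrix over Z this has rank 8, with invariant factors (1,1,1,1,1,1,1,1).

Boundary ∂_2: C_2 → C_1 sends each 2-simplex [p,q,r] to [q,r] − [p,r] + [p,q]. For instance
  ∂[v_0,v_2,v_6] = [v_2,v_6] − [v_0,v_6] + [v_0,v_2],
  ∂[v_0,v_2,v_7] = [v_2,v_7] − [v_0,v_7] + [v_0,v_2].
This gives a 27×18 integer matrix of rank 17; reducing to Smith normal form yields diagonal entries (1,1,1,1,1,1,1,1,1,1,1,1,1,1,1,1,1).

Reading off H_k = ker ∂_k / im ∂_{k+1}:

  H_1: rank ker ∂_1 − rank ∂_2 = (27 − 8) − 17 = 2, and the invariant factors of ∂_2 are all 1, so H_1 = Z^2.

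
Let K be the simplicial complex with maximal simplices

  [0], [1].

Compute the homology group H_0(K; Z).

H_0 = Z^2.

We work with the vertex ordering 0 < 1. The simplices of K, each written with vertices in increasing order, are:

  0-simplices (2): [0], [1]

giving chain groups C_0 ≅ Z^2.

Computing H_k = (kernel of ∂_k) / (image of ∂_{k+1}):

  H_0: rank C_0 − rank ∂_1 = 2 − 0 = 2, and there is no ∂_1, so H_0 ≅ Z^2.

(K is a triangulation of a set of 2 points.)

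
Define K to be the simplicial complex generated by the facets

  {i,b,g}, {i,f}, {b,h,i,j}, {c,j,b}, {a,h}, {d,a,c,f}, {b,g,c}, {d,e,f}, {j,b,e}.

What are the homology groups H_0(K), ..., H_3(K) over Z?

H_0 ≅ Z,  H_1 ≅ Z^3,  H_2 = 0,  H_3 = 0.

Order the vertices as a < b < c < d < e < f < g < h < i < j. Listing each simplex with vertices in this order, K has dimension 3 with simplices:

  0-simplices (10): a, b, c, d, e, f, g, h, i, j
  1-simplices (23): ac, ad, af, ah, bc, be, bg, bh, bi, bj, cd, cf, cg, cj, de, df, ef, ej, fi, gi, hi, hj, ij
  2-simplices (13): acd, acf, adf, bcg, bcj, bej, bgi, bhi, bhj, bij, cdf, def, hij
  3-simplices (2): acdf, bhij

so the chain groups are C_0 ≅ Z^10, C_1 ≅ Z^23, C_2 ≅ Z^13, C_3 ≅ Z^2.

The boundary map ∂_1: C_1 → C_0 maps an edge to its endpoints' difference, ∂[p,q] = q − p. For instance
  ∂bj = j − b.
As a 10×23 matrix over Z this has rank 9, with invariant factors (1,1,1,1,1,1,1,1,1).

The boundary map ∂_2: C_2 → C_1 maps a triangle to the signed sum of its edges. For instance
  ∂adf = df − af + ad,
  ∂bcg = cg − bg + bc.
The resulting 23×13 matrix has rank 11, and its Smith normal form has invariant factors (1,1,1,1,1,1,1,1,1,1,1).

∂_3: C_3 → C_2 sends each 3-simplex σ to the alternating sum Σ_i (−1)^i (σ with its i-th vertex removed). For instance
  ∂bhij = hij − bij + bhj − bhi,
  ∂acdf = cdf − adf + acf − acd.
As a 13×2 matrix over Z this has rank 2, with invariant factors (1,1).

Computing H_k = (kernel of ∂_k) / (image of ∂_{k+1}):

  H_0: rank C_0 − rank ∂_1 = 10 − 9 = 1, and the invariant factors of ∂_1 are all 1, so H_0 = Z.
  H_1: rank ker ∂_1 − rank ∂_2 = (23 − 9) − 11 = 3, and the invariant factors of ∂_2 are all 1, so H_1 = Z^3.
  H_2: rank ker ∂_2 − rank ∂_3 = (13 − 11) − 2 = 0, and the invariant factors of ∂_3 are all 1, so H_2 = 0.
  H_3: rank ker ∂_3 − rank ∂_4 = (2 − 2) − 0 = 0, and there is no ∂_4, so H_3 = 0.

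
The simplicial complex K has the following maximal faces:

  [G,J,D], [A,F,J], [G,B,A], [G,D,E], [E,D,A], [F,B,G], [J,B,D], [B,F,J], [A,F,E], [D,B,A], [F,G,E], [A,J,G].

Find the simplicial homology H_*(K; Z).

H_0 ≅ Z,  H_1 ≅ Z/2Z,  H_2 = 0.

Fix the vertex order A < B < D < E < F < G < J and write every simplex with vertices in increasing order. Then dim K = 2 and the simplices of K are:

  0-simplices (7): A, B, D, E, F, G, J
  1-simplices (18): AB, AD, AE, AF, AG, AJ, BD, BF, BG, BJ, DE, DG, DJ, EF, EG, FG, FJ, GJ
  2-simplices (12): ABD, ABG, ADE, AEF, AFJ, AGJ, BDJ, BFG, BFJ, DEG, DGJ, EFG

so the chain groups are C_0 ≅ Z^7, C_1 ≅ Z^18, C_2 ≅ Z^12.

The boundary map ∂_1: C_1 → C_0 maps an edge to its endpoints' difference, ∂[p,q] = q − p. For instance
  ∂AE = E − A.
The 7×18 boundary matrix has rank 6 and Smith normal form diag(1,1,1,1,1,1).

Boundary ∂_2: C_2 → C_1 sends each 2-simplex [p,q,r] to [q,r] − [p,r] + [p,q]. For instance
  ∂EFG = FG − EG + EF,
  ∂ABG = BG − AG + AB.
The 18×12 boundary matrix has rank 12 and Smith normal form diag(1,1,1,1,1,1,1,1,1,1,1,2).

From H_k ≅ ker(∂_k) / im(∂_{k+1}) we obtain:

  H_0: rank C_0 − rank ∂_1 = 7 − 6 = 1, and the invariant factors of ∂_1 are all 1, so H_0 = Z.
  H_1: rank ker ∂_1 − rank ∂_2 = (18 − 6) − 12 = 0, and ∂_2 has invariant factor 2 > 1, so H_1 = Z/2Z.
  H_2: rank ker ∂_2 − rank ∂_3 = (12 − 12) − 0 = 0, and there is no ∂_3, so H_2 = 0.

As a check, the Euler characteristic is 7 − 18 + 12 = 1, which agrees with 1 − 0 + 0 = 1.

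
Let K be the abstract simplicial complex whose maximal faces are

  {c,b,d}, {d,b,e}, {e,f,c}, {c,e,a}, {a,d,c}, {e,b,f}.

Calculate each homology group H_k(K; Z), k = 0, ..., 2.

H_0 ≅ Z,  H_1 ≅ Z,  H_2 = 0.

Order the vertices as a < b < c < d < e < f. Listing each simplex with vertices in this order, K has dimension 2 with simplices:

  0-simplices (6): a, b, c, d, e, f
  1-simplices (12): ac, ad, ae, bc, bd, be, bf, cd, ce, cf, de, ef
  2-simplices (6): acd, ace, bcd, bde, bef, cef

so the chain groups are C_0 ≅ Z^6, C_1 ≅ Z^12, C_2 ≅ Z^6.

The boundary map ∂_1: C_1 → C_0 maps an edge to its endpoints' difference, ∂[p,q] = q − p.
The 6×12 boundary matrix has rank 5 and Smith normal form diag(1,1,1,1,1).

The boundary map ∂_2: C_2 → C_1 sends each 2-simplex [p,q,r] to [q,r] − [p,r] + [p,q]. For instance
  ∂acd = cd − ad + ac,
  ∂bcd = cd − bd + bc.
As a 12×6 matrix over Z this has rank 6, with invariant factors (1,1,1,1,1,1).

Computing H_k = (kernel of ∂_k) / (image of ∂_{k+1}):

  H_0: rank C_0 − rank ∂_1 = 6 − 5 = 1, and the invariant factors of ∂_1 are all 1, so H_0 = Z.
  H_1: rank ker ∂_1 − rank ∂_2 = (12 − 5) − 6 = 1, and the invariant factors of ∂_2 are all 1, so H_1 = Z.
  H_2: rank ker ∂_2 − rank ∂_3 = (6 − 6) − 0 = 0, and there is no ∂_3, so H_2 = 0.

(K is a triangulation of the cylinder S^1 x I.)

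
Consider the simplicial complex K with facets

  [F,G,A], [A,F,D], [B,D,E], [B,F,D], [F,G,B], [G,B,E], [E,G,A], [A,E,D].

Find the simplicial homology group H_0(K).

We work with the vertex ordering A < B < D < E < F < G. The simplices of K, each written with vertices in increasing order, are:

  0-simplices (6): A, B, D, E, F, G
  1-simplices (12): AD, AE, AF, AG, BD, BE, BF, BG, DE, DF, EG, FG
  2-simplices (8): ADE, ADF, AEG, AFG, BDE, BDF, BEG, BFG

Hence C_0 ≅ Z^6, C_1 ≅ Z^12, C_2 ≅ Z^8.

∂_1: C_1 → C_0 maps an edge to its endpoints' difference, ∂[p,q] = q − p. For instance
  ∂DE = E − D.
As a 6×12 matrix over Z this has rank 5, with invariant factors (1,1,1,1,1).

Boundary ∂_2: C_2 → C_1 maps a triangle to the signed sum of its edges. For instance
  ∂ADE = DE − AE + AD,
  ∂BDF = DF − BF + BD.
This gives a 12×8 integer matrix of rank 7; reducing to Smith normal form yields diagonal entries (1,1,1,1,1,1,1).

Now H_k = ker ∂_k / im ∂_{k+1}, so:

  H_0: rank C_0 − rank ∂_1 = 6 − 5 = 1, and the invariant factors of ∂_1 are all 1, so H_0 ≅ Z.

(K is a triangulation of the 2-sphere S^2.)

H_0 = Z.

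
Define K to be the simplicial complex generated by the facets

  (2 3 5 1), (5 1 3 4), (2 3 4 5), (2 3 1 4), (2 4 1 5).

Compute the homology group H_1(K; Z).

Take the total order 1 < 2 < 3 < 4 < 5 on the vertex set. Then K (dimension 3) consists of the simplices:

  0-simplices (5): [1], [2], [3], [4], [5]
  1-simplices (10): [1,2], [1,3], [1,4], [1,5], [2,3], [2,4], [2,5], [3,4], [3,5], [4,5]
  2-simplices (10): [1,2,3], [1,2,4], [1,2,5], [1,3,4], [1,3,5], [1,4,5], [2,3,4], [2,3,5], [2,4,5], [3,4,5]
  3-simplices (5): [1,2,3,4], [1,2,3,5], [1,2,4,5], [1,3,4,5], [2,3,4,5]

so the chain groups are C_0 ≅ Z^5, C_1 ≅ Z^10, C_2 ≅ Z^10, C_3 ≅ Z^5.

∂_1: C_1 → C_0 maps an edge to its endpoints' difference, ∂[p,q] = q − p. For instance
  ∂[3,4] = [4] − [3].
As a 5×10 matrix over Z this has rank 4, with invariant factors (1,1,1,1).

Boundary ∂_2: C_2 → C_1 sends each 2-simplex [p,q,r] to [q,r] − [p,r] + [p,q]. For instance
  ∂[1,2,5] = [2,5] − [1,5] + [1,2],
  ∂[2,3,4] = [3,4] − [2,4] + [2,3].
This gives a 10×10 integer matrix of rank 6; reducing to Smith normal form yields diagonal entries (1,1,1,1,1,1).

Boundary ∂_3: C_3 → C_2 sends each 3-simplex σ to the alternating sum Σ_i (−1)^i (σ with its i-th vertex removed). For instance
  ∂[1,2,3,4] = [2,3,4] − [1,3,4] + [1,2,4] − [1,2,3],
  ∂[2,3,4,5] = [3,4,5] − [2,4,5] + [2,3,5] − [2,3,4].
The 10×5 boundary matrix has rank 4 and Smith normal form diag(1,1,1,1).

Now H_k = ker ∂_k / im ∂_{k+1}, so:

  H_1: rank ker ∂_1 − rank ∂_2 = (10 − 4) − 6 = 0, and the invariant factors of ∂_2 are all 1, so H_1 = 0.

H_1 ≅ 0.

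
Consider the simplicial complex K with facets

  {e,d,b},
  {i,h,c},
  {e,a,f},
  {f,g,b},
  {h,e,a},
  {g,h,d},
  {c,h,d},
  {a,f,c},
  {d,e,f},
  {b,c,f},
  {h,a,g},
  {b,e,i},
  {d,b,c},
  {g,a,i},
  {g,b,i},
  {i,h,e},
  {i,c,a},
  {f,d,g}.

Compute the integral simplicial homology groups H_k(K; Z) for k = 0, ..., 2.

H_0 ≅ Z,  H_1 ≅ Z ⊕ Z_2,  H_2 = 0.

Take the total order a < b < c < d < e < f < g < h < i on the vertex set. Then K (dimension 2) consists of the simplices:

  0-simplices (9): a, b, c, d, e, f, g, h, i
  1-simplices (27): ac, ae, af, ag, ah, ai, bc, bd, be, bf, bg, bi, cd, cf, ch, ci, de, df, dg, dh, ef, eh, ei, fg, gh, gi, hi
  2-simplices (18): acf, aci, aef, aeh, agh, agi, bcd, bcf, bde, bei, bfg, bgi, cdh, chi, def, dfg, dgh, ehi

giving chain groups C_0 ≅ Z^9, C_1 ≅ Z^27, C_2 ≅ Z^18.

The boundary map ∂_1: C_1 → C_0 is given by ∂[p,q] = [q] − [p]. For instance
  ∂df = f − d.
The resulting 9×27 matrix has rank 8, and its Smith normal form has invariant factors (1,1,1,1,1,1,1,1).

Boundary ∂_2: C_2 → C_1 sends each 2-simplex [p,q,r] to [q,r] − [p,r] + [p,q]. For instance
  ∂cdh = dh − ch + cd,
  ∂dgh = gh − dh + dg.
The resulting 27×18 matrix has rank 18, and its Smith normal form has invariant factors (1,1,1,1,1,1,1,1,1,1,1,1,1,1,1,1,1,2).

Now H_k = ker ∂_k / im ∂_{k+1}, so:

  H_0: rank C_0 − rank ∂_1 = 9 − 8 = 1, and the invariant factors of ∂_1 are all 1, so H_0 ≅ Z.
  H_1: rank ker ∂_1 − rank ∂_2 = (27 − 8) − 18 = 1, and ∂_2 has invariant factor 2 > 1, so H_1 ≅ Z ⊕ Z_2.
  H_2: rank ker ∂_2 − rank ∂_3 = (18 − 18) − 0 = 0, and there is no ∂_3, so H_2 ≅ 0.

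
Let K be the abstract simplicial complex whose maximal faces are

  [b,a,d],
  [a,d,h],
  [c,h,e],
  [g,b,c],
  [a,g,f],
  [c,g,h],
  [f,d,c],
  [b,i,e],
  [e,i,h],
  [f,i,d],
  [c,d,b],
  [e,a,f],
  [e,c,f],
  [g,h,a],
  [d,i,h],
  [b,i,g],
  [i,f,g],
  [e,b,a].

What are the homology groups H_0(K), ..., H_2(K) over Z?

H_0 ≅ Z,  H_1 ≅ Z^2,  H_2 ≅ Z.

Fix the vertex order a < b < c < d < e < f < g < h < i and write every simplex with vertices in increasing order. Then dim K = 2 and the simplices of K are:

  0-simplices (9): a, b, c, d, e, f, g, h, i
  1-simplices (27): ab, ad, ae, af, ag, ah, bc, bd, be, bg, bi, cd, ce, cf, cg, ch, df, dh, di, ef, eh, ei, fg, fi, gh, gi, hi
  2-simplices (18): abd, abe, adh, aef, afg, agh, bcd, bcg, bei, bgi, cdf, cef, ceh, cgh, dfi, dhi, ehi, fgi

so the chain groups are C_0 ≅ Z^9, C_1 ≅ Z^27, C_2 ≅ Z^18.

Boundary ∂_1: C_1 → C_0 sends each edge [p,q] (with p < q) to q − p.
This gives a 9×27 integer matrix of rank 8; reducing to Smith normal form yields diagonal entries (1,1,1,1,1,1,1,1).

∂_2: C_2 → C_1 maps a triangle to the signed sum of its edges. For instance
  ∂aef = ef − af + ae,
  ∂afg = fg − ag + af.
The resulting 27×18 matrix has rank 17, and its Smith normal form has invariant factors (1,1,1,1,1,1,1,1,1,1,1,1,1,1,1,1,1).

Reading off H_k = ker ∂_k / im ∂_{k+1}:

  H_0: rank C_0 − rank ∂_1 = 9 − 8 = 1, and the invariant factors of ∂_1 are all 1, so H_0 = Z.
  H_1: rank ker ∂_1 − rank ∂_2 = (27 − 8) − 17 = 2, and the invariant factors of ∂_2 are all 1, so H_1 = Z^2.
  H_2: rank ker ∂_2 − rank ∂_3 = (18 − 17) − 0 = 1, and there is no ∂_3, so H_2 = Z.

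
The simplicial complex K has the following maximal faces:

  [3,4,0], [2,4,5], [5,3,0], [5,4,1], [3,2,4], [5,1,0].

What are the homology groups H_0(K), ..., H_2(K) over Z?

H_0 ≅ Z,  H_1 ≅ Z,  H_2 = 0.

Order the vertices as 0 < 1 < 2 < 3 < 4 < 5. Listing each simplex with vertices in this order, K has dimension 2 with simplices:

  0-simplices (6): [0], [1], [2], [3], [4], [5]
  1-simplices (12): [0,1], [0,3], [0,4], [0,5], [1,4], [1,5], [2,3], [2,4], [2,5], [3,4], [3,5], [4,5]
  2-simplices (6): [0,1,5], [0,3,4], [0,3,5], [1,4,5], [2,3,4], [2,4,5]

Hence C_0 ≅ Z^6, C_1 ≅ Z^12, C_2 ≅ Z^6.

The boundary map ∂_1: C_1 → C_0 is given by ∂[p,q] = [q] − [p].
As a 6×12 matrix over Z this has rank 5, with invariant factors (1,1,1,1,1).

∂_2: C_2 → C_1 maps a triangle to the signed sum of its edges. For instance
  ∂[1,4,5] = [4,5] − [1,5] + [1,4],
  ∂[0,3,5] = [3,5] − [0,5] + [0,3].
The resulting 12×6 matrix has rank 6, and its Smith normal form has invariant factors (1,1,1,1,1,1).

Now H_k = ker ∂_k / im ∂_{k+1}, so:

  H_0: rank C_0 − rank ∂_1 = 6 − 5 = 1, and the invariant factors of ∂_1 are all 1, so H_0 = Z.
  H_1: rank ker ∂_1 − rank ∂_2 = (12 − 5) − 6 = 1, and the invariant factors of ∂_2 are all 1, so H_1 = Z.
  H_2: rank ker ∂_2 − rank ∂_3 = (6 − 6) − 0 = 0, and there is no ∂_3, so H_2 = 0.

As a check, the Euler characteristic is 6 − 12 + 6 = 0, which agrees with 1 − 1 + 0 = 0.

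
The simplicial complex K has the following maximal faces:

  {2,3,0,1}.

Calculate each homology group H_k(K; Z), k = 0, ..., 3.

Order the vertices as 0 < 1 < 2 < 3. Listing each simplex with vertices in this order, K has dimension 3 with simplices:

  0-simplices (4): [0], [1], [2], [3]
  1-simplices (6): [0,1], [0,2], [0,3], [1,2], [1,3], [2,3]
  2-simplices (4): [0,1,2], [0,1,3], [0,2,3], [1,2,3]
  3-simplices (1): [0,1,2,3]

Hence C_0 ≅ Z^4, C_1 ≅ Z^6, C_2 ≅ Z^4, C_3 ≅ Z^1.

Boundary ∂_1: C_1 → C_0 maps an edge to its endpoints' difference, ∂[p,q] = q − p.
The 4×6 boundary matrix has rank 3 and Smith normal form diag(1,1,1).

The boundary map ∂_2: C_2 → C_1 sends each 2-simplex [p,q,r] to [q,r] − [p,r] + [p,q]. For instance
  ∂[1,2,3] = [2,3] − [1,3] + [1,2],
  ∂[0,1,2] = [1,2] − [0,2] + [0,1].
This gives a 6×4 integer matrix of rank 3; reducing to Smith normal form yields diagonal entries (1,1,1).

Boundary ∂_3: C_3 → C_2 sends each 3-simplex σ to the alternating sum Σ_i (−1)^i (σ with its i-th vertex removed). For instance
  ∂[0,1,2,3] = [1,2,3] − [0,2,3] + [0,1,3] − [0,1,2].
The resulting 4×1 matrix has rank 1, and its Smith normal form has invariant factors (1).

Computing H_k = (kernel of ∂_k) / (image of ∂_{k+1}):

  H_0: rank C_0 − rank ∂_1 = 4 − 3 = 1, and the invariant factors of ∂_1 are all 1, so H_0 = Z.
  H_1: rank ker ∂_1 − rank ∂_2 = (6 − 3) − 3 = 0, and the invariant factors of ∂_2 are all 1, so H_1 = 0.
  H_2: rank ker ∂_2 − rank ∂_3 = (4 − 3) − 1 = 0, and the invariant factors of ∂_3 are all 1, so H_2 = 0.
  H_3: rank ker ∂_3 − rank ∂_4 = (1 − 1) − 0 = 0, and there is no ∂_4, so H_3 = 0.

(K is a triangulation of the 3-simplex.)

H_0 ≅ Z,  H_1 = 0,  H_2 = 0,  H_3 = 0.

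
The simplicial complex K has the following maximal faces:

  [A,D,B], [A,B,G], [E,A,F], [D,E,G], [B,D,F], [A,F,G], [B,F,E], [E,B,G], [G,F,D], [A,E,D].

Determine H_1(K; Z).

H_1 ≅ Z/2.

We work with the vertex ordering A < B < D < E < F < G. The simplices of K, each written with vertices in increasing order, are:

  0-simplices (6): A, B, D, E, F, G
  1-simplices (15): AB, AD, AE, AF, AG, BD, BE, BF, BG, DE, DF, DG, EF, EG, FG
  2-simplices (10): ABD, ABG, ADE, AEF, AFG, BDF, BEF, BEG, DEG, DFG

Hence C_0 ≅ Z^6, C_1 ≅ Z^15, C_2 ≅ Z^10.

Boundary ∂_1: C_1 → C_0 maps an edge to its endpoints' difference, ∂[p,q] = q − p.
This gives a 6×15 integer matrix of rank 5; reducing to Smith normal form yields diagonal entries (1,1,1,1,1).

Boundary ∂_2: C_2 → C_1 maps a triangle to the signed sum of its edges. For instance
  ∂AEF = EF − AF + AE,
  ∂BDF = DF − BF + BD.
The 15×10 boundary matrix has rank 10 and Smith normal form diag(1,1,1,1,1,1,1,1,1,2).

Now H_k = ker ∂_k / im ∂_{k+1}, so:

  H_1: rank ker ∂_1 − rank ∂_2 = (15 − 5) − 10 = 0, and ∂_2 has invariant factor 2 > 1, so H_1 = Z/2.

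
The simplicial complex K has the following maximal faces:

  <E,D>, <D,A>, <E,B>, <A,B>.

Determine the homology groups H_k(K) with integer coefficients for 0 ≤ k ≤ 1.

H_0 ≅ Z,  H_1 ≅ Z.

Take the total order A < B < D < E on the vertex set. Then K (dimension 1) consists of the simplices:

  0-simplices (4): A, B, D, E
  1-simplices (4): AB, AD, BE, DE

so the chain groups are C_0 ≅ Z^4, C_1 ≅ Z^4.

∂_1: C_1 → C_0 sends each edge [p,q] (with p < q) to q − p.
As a 4×4 matrix over Z this has rank 3, with invariant factors (1,1,1).

Now H_k = ker ∂_k / im ∂_{k+1}, so:

  H_0: rank C_0 − rank ∂_1 = 4 − 3 = 1, and the invariant factors of ∂_1 are all 1, so H_0 ≅ Z.
  H_1: rank ker ∂_1 − rank ∂_2 = (4 − 3) − 0 = 1, and there is no ∂_2, so H_1 ≅ Z.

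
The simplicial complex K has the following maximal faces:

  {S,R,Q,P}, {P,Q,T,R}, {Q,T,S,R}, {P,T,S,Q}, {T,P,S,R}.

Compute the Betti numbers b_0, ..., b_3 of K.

b_0 = 1, b_1 = 0, b_2 = 0, b_3 = 1.

Take the total order P < Q < R < S < T on the vertex set. Then K (dimension 3) consists of the simplices:

  0-simplices (5): P, Q, R, S, T
  1-simplices (10): PQ, PR, PS, PT, QR, QS, QT, RS, RT, ST
  2-simplices (10): PQR, PQS, PQT, PRS, PRT, PST, QRS, QRT, QST, RST
  3-simplices (5): PQRS, PQRT, PQST, PRST, QRST

so the chain groups are C_0 ≅ Z^5, C_1 ≅ Z^10, C_2 ≅ Z^10, C_3 ≅ Z^5.

Boundary ∂_1: C_1 → C_0 is given by ∂[p,q] = [q] − [p]. For instance
  ∂QT = T − Q.
As a 5×10 matrix over Z this has rank 4, with invariant factors (1,1,1,1).

∂_2: C_2 → C_1 sends each 2-simplex [p,q,r] to [q,r] − [p,r] + [p,q]. For instance
  ∂QST = ST − QT + QS,
  ∂PQR = QR − PR + PQ.
As a 10×10 matrix over Z this has rank 6, with invariant factors (1,1,1,1,1,1).

The boundary map ∂_3: C_3 → C_2 sends each 3-simplex σ to the alternating sum Σ_i (−1)^i (σ with its i-th vertex removed). For instance
  ∂PQST = QST − PST + PQT − PQS,
  ∂PRST = RST − PST + PRT − PRS.
This gives a 10×5 integer matrix of rank 4; reducing to Smith normal form yields diagonal entries (1,1,1,1).

Reading off H_k = ker ∂_k / im ∂_{k+1}:

  H_0: rank C_0 − rank ∂_1 = 5 − 4 = 1, and the invariant factors of ∂_1 are all 1, so H_0 = Z.
  H_1: rank ker ∂_1 − rank ∂_2 = (10 − 4) − 6 = 0, and the invariant factors of ∂_2 are all 1, so H_1 = 0.
  H_2: rank ker ∂_2 − rank ∂_3 = (10 − 6) − 4 = 0, and the invariant factors of ∂_3 are all 1, so H_2 = 0.
  H_3: rank ker ∂_3 − rank ∂_4 = (5 − 4) − 0 = 1, and there is no ∂_4, so H_3 = Z.

As a check, the Euler characteristic is 5 − 10 + 10 − 5 = 0, which agrees with 1 − 0 + 0 − 1 = 0.

Hence the Betti numbers are b_0 = 1, b_1 = 0, b_2 = 0, b_3 = 1.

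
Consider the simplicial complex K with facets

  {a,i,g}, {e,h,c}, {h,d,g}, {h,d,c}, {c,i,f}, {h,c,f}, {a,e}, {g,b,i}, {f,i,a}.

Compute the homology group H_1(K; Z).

H_1 ≅ Z^2.

We work with the vertex ordering a < b < c < d < e < f < g < h < i. The simplices of K, each written with vertices in increasing order, are:

  0-simplices (9): a, b, c, d, e, f, g, h, i
  1-simplices (18): ae, af, ag, ai, bg, bi, cd, ce, cf, ch, ci, dg, dh, eh, fh, fi, gh, gi
  2-simplices (8): afi, agi, bgi, cdh, ceh, cfh, cfi, dgh

so the chain groups are C_0 ≅ Z^9, C_1 ≅ Z^18, C_2 ≅ Z^8.

The boundary map ∂_1: C_1 → C_0 maps an edge to its endpoints' difference, ∂[p,q] = q − p.
The 9×18 boundary matrix has rank 8 and Smith normal form diag(1,1,1,1,1,1,1,1).

Boundary ∂_2: C_2 → C_1 maps a triangle to the signed sum of its edges. For instance
  ∂ceh = eh − ch + ce,
  ∂cdh = dh − ch + cd.
The resulting 18×8 matrix has rank 8, and its Smith normal form has invariant factors (1,1,1,1,1,1,1,1).

Computing H_k = (kernel of ∂_k) / (image of ∂_{k+1}):

  H_1: rank ker ∂_1 − rank ∂_2 = (18 − 8) − 8 = 2, and the invariant factors of ∂_2 are all 1, so H_1 ≅ Z^2.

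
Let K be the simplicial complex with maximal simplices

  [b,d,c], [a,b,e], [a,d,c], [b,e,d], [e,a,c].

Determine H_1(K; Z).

Take the total order a < b < c < d < e on the vertex set. Then K (dimension 2) consists of the simplices:

  0-simplices (5): a, b, c, d, e
  1-simplices (10): ab, ac, ad, ae, bc, bd, be, cd, ce, de
  2-simplices (5): abe, acd, ace, bcd, bde

so the chain groups are C_0 ≅ Z^5, C_1 ≅ Z^10, C_2 ≅ Z^5.

Boundary ∂_1: C_1 → C_0 maps an edge to its endpoints' difference, ∂[p,q] = q − p.
This gives a 5×10 integer matrix of rank 4; reducing to Smith normal form yields diagonal entries (1,1,1,1).

The boundary map ∂_2: C_2 → C_1 acts by ∂[p,q,r] = [q,r] − [p,r] + [p,q]. For instance
  ∂bde = de − be + bd,
  ∂bcd = cd − bd + bc.
This gives a 10×5 integer matrix of rank 5; reducing to Smith normal form yields diagonal entries (1,1,1,1,1).

From H_k ≅ ker(∂_k) / im(∂_{k+1}) we obtain:

  H_1: rank ker ∂_1 − rank ∂_2 = (10 − 4) − 5 = 1, and the invariant factors of ∂_2 are all 1, so H_1 ≅ Z.

H_1 ≅ Z.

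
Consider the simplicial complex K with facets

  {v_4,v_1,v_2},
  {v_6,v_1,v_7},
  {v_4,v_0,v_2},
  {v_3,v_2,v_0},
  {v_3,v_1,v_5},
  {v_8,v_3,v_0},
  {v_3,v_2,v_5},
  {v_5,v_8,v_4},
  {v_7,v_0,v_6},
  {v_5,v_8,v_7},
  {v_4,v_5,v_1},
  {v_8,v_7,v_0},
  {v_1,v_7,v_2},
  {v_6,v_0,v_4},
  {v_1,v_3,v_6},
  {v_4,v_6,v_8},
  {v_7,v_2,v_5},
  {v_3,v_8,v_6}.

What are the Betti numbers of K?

b_0 = 1, b_1 = 1, b_2 = 0.

Take the total order v_0 < v_1 < v_2 < v_3 < v_4 < v_5 < v_6 < v_7 < v_8 on the vertex set. Then K (dimension 2) consists of the simplices:

  0-simplices (9): [v_0], [v_1], [v_2], [v_3], [v_4], [v_5], [v_6], [v_7], [v_8]
  1-simplices (27): (27 of them)
  2-simplices (18): (18 of them)

Hence C_0 ≅ Z^9, C_1 ≅ Z^27, C_2 ≅ Z^18.

Boundary ∂_1: C_1 → C_0 sends each edge [p,q] (with p < q) to q − p. For instance
  ∂[v_1,v_7] = [v_7] − [v_1].
The 9×27 boundary matrix has rank 8 and Smith normal form diag(1,1,1,1,1,1,1,1).

The boundary map ∂_2: C_2 → C_1 sends each 2-simplex [p,q,r] to [q,r] − [p,r] + [p,q]. For instance
  ∂[v_1,v_2,v_4] = [v_2,v_4] − [v_1,v_4] + [v_1,v_2],
  ∂[v_4,v_6,v_8] = [v_6,v_8] − [v_4,v_8] + [v_4,v_6].
This gives a 27×18 integer matrix of rank 18; reducing to Smith normal form yields diagonal entries (1,1,1,1,1,1,1,1,1,1,1,1,1,1,1,1,1,2).

Computing H_k = (kernel of ∂_k) / (image of ∂_{k+1}):

  H_0: rank C_0 − rank ∂_1 = 9 − 8 = 1, and the invariant factors of ∂_1 are all 1, so H_0 = Z.
  H_1: rank ker ∂_1 − rank ∂_2 = (27 − 8) − 18 = 1, and ∂_2 has invariant factor 2 > 1, so H_1 = Z ⊕ Z_2.
  H_2: rank ker ∂_2 − rank ∂_3 = (18 − 18) − 0 = 0, and there is no ∂_3, so H_2 = 0.

As a check, the Euler characteristic is 9 − 27 + 18 = 0, which agrees with 1 − 1 + 0 = 0.

Hence the Betti numbers are b_0 = 1, b_1 = 1, b_2 = 0.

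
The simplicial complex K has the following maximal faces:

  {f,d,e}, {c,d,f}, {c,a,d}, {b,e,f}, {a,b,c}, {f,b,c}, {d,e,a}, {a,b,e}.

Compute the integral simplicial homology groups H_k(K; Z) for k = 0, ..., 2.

H_0 ≅ Z,  H_1 = 0,  H_2 ≅ Z.

Take the total order a < b < c < d < e < f on the vertex set. Then K (dimension 2) consists of the simplices:

  0-simplices (6): a, b, c, d, e, f
  1-simplices (12): ab, ac, ad, ae, bc, be, bf, cd, cf, de, df, ef
  2-simplices (8): abc, abe, acd, ade, bcf, bef, cdf, def

Hence C_0 ≅ Z^6, C_1 ≅ Z^12, C_2 ≅ Z^8.

The boundary map ∂_1: C_1 → C_0 sends each edge [p,q] (with p < q) to q − p. For instance
  ∂ae = e − a.
As a 6×12 matrix over Z this has rank 5, with invariant factors (1,1,1,1,1).

∂_2: C_2 → C_1 maps a triangle to the signed sum of its edges. For instance
  ∂def = ef − df + de,
  ∂ade = de − ae + ad.
The 12×8 boundary matrix has rank 7 and Smith normal form diag(1,1,1,1,1,1,1).

Computing H_k = (kernel of ∂_k) / (image of ∂_{k+1}):

  H_0: rank C_0 − rank ∂_1 = 6 − 5 = 1, and the invariant factors of ∂_1 are all 1, so H_0 = Z.
  H_1: rank ker ∂_1 − rank ∂_2 = (12 − 5) − 7 = 0, and the invariant factors of ∂_2 are all 1, so H_1 = 0.
  H_2: rank ker ∂_2 − rank ∂_3 = (8 − 7) − 0 = 1, and there is no ∂_3, so H_2 = Z.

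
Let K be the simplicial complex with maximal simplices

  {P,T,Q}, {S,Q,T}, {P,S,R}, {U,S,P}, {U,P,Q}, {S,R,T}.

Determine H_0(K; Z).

H_0 = Z.

Take the total order P < Q < R < S < T < U on the vertex set. Then K (dimension 2) consists of the simplices:

  0-simplices (6): P, Q, R, S, T, U
  1-simplices (12): PQ, PR, PS, PT, PU, QS, QT, QU, RS, RT, ST, SU
  2-simplices (6): PQT, PQU, PRS, PSU, QST, RST

so the chain groups are C_0 ≅ Z^6, C_1 ≅ Z^12, C_2 ≅ Z^6.

Boundary ∂_1: C_1 → C_0 sends each edge [p,q] (with p < q) to q − p.
The resulting 6×12 matrix has rank 5, and its Smith normal form has invariant factors (1,1,1,1,1).

The boundary map ∂_2: C_2 → C_1 acts by ∂[p,q,r] = [q,r] − [p,r] + [p,q]. For instance
  ∂PQU = QU − PU + PQ,
  ∂RST = ST − RT + RS.
As a 12×6 matrix over Z this has rank 6, with invariant factors (1,1,1,1,1,1).

Now H_k = ker ∂_k / im ∂_{k+1}, so:

  H_0: rank C_0 − rank ∂_1 = 6 − 5 = 1, and the invariant factors of ∂_1 are all 1, so H_0 ≅ Z.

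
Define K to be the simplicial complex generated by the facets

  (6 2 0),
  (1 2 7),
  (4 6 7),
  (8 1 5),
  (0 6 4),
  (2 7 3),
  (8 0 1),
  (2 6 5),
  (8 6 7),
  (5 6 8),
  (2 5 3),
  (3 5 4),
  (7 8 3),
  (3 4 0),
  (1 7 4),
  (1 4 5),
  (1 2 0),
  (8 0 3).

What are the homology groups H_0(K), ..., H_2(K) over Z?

Fix the vertex order 0 < 1 < 2 < 3 < 4 < 5 < 6 < 7 < 8 and write every simplex with vertices in increasing order. Then dim K = 2 and the simplices of K are:

  0-simplices (9): [0], [1], [2], [3], [4], [5], [6], [7], [8]
  1-simplices (27): (27 of them)
  2-simplices (18): [0,1,2], [0,1,8], [0,2,6], [0,3,4], [0,3,8], [0,4,6], [1,2,7], [1,4,5], [1,4,7], [1,5,8], [2,3,5], [2,3,7], [2,5,6], [3,4,5], [3,7,8], [4,6,7], [5,6,8], [6,7,8]

so the chain groups are C_0 ≅ Z^9, C_1 ≅ Z^27, C_2 ≅ Z^18.

The boundary map ∂_1: C_1 → C_0 sends each edge [p,q] (with p < q) to q − p.
This gives a 9×27 integer matrix of rank 8; reducing to Smith normal form yields diagonal entries (1,1,1,1,1,1,1,1).

∂_2: C_2 → C_1 sends each 2-simplex [p,q,r] to [q,r] − [p,r] + [p,q]. For instance
  ∂[0,4,6] = [4,6] − [0,6] + [0,4],
  ∂[5,6,8] = [6,8] − [5,8] + [5,6].
This gives a 27×18 integer matrix of rank 17; reducing to Smith normal form yields diagonal entries (1,1,1,1,1,1,1,1,1,1,1,1,1,1,1,1,1).

Now H_k = ker ∂_k / im ∂_{k+1}, so:

  H_0: rank C_0 − rank ∂_1 = 9 − 8 = 1, and the invariant factors of ∂_1 are all 1, so H_0 ≅ Z.
  H_1: rank ker ∂_1 − rank ∂_2 = (27 − 8) − 17 = 2, and the invariant factors of ∂_2 are all 1, so H_1 ≅ Z^2.
  H_2: rank ker ∂_2 − rank ∂_3 = (18 − 17) − 0 = 1, and there is no ∂_3, so H_2 ≅ Z.

As a check, the Euler characteristic is 9 − 27 + 18 = 0, which agrees with 1 − 2 + 1 = 0.
(K is a triangulation of the torus T^2.)

H_0 = Z,  H_1 = Z^2,  H_2 = Z.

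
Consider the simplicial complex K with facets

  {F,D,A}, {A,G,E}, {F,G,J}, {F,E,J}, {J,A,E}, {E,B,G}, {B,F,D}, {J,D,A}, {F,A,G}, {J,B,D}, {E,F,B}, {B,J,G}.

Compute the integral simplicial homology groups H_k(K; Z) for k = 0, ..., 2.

Take the total order A < B < D < E < F < G < J on the vertex set. Then K (dimension 2) consists of the simplices:

  0-simplices (7): A, B, D, E, F, G, J
  1-simplices (18): AD, AE, AF, AG, AJ, BD, BE, BF, BG, BJ, DF, DJ, EF, EG, EJ, FG, FJ, GJ
  2-simplices (12): ADF, ADJ, AEG, AEJ, AFG, BDF, BDJ, BEF, BEG, BGJ, EFJ, FGJ

Hence C_0 ≅ Z^7, C_1 ≅ Z^18, C_2 ≅ Z^12.

∂_1: C_1 → C_0 is given by ∂[p,q] = [q] − [p]. For instance
  ∂AF = F − A.
As a 7×18 matrix over Z this has rank 6, with invariant factors (1,1,1,1,1,1).

The boundary map ∂_2: C_2 → C_1 maps a triangle to the signed sum of its edges. For instance
  ∂BEG = EG − BG + BE,
  ∂ADF = DF − AF + AD.
The resulting 18×12 matrix has rank 12, and its Smith normal form has invariant factors (1,1,1,1,1,1,1,1,1,1,1,2).

Reading off H_k = ker ∂_k / im ∂_{k+1}:

  H_0: rank C_0 − rank ∂_1 = 7 − 6 = 1, and the invariant factors of ∂_1 are all 1, so H_0 ≅ Z.
  H_1: rank ker ∂_1 − rank ∂_2 = (18 − 6) − 12 = 0, and ∂_2 has invariant factor 2 > 1, so H_1 ≅ Z/2.
  H_2: rank ker ∂_2 − rank ∂_3 = (12 − 12) − 0 = 0, and there is no ∂_3, so H_2 ≅ 0.

(K is a triangulation of the real projective plane RP^2.)

H_0 = Z,  H_1 = Z/2,  H_2 = 0.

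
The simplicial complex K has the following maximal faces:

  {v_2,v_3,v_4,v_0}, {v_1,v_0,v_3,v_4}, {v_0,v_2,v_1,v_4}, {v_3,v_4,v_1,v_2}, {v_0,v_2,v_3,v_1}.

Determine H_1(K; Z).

H_1 ≅ 0.

Order the vertices as v_0 < v_1 < v_2 < v_3 < v_4. Listing each simplex with vertices in this order, K has dimension 3 with simplices:

  0-simplices (5): [v_0], [v_1], [v_2], [v_3], [v_4]
  1-simplices (10): [v_0,v_1], [v_0,v_2], [v_0,v_3], [v_0,v_4], [v_1,v_2], [v_1,v_3], [v_1,v_4], [v_2,v_3], [v_2,v_4], [v_3,v_4]
  2-simplices (10): [v_0,v_1,v_2], [v_0,v_1,v_3], [v_0,v_1,v_4], [v_0,v_2,v_3], [v_0,v_2,v_4], [v_0,v_3,v_4], [v_1,v_2,v_3], [v_1,v_2,v_4], [v_1,v_3,v_4], [v_2,v_3,v_4]
  3-simplices (5): [v_0,v_1,v_2,v_3], [v_0,v_1,v_2,v_4], [v_0,v_1,v_3,v_4], [v_0,v_2,v_3,v_4], [v_1,v_2,v_3,v_4]

Hence C_0 ≅ Z^5, C_1 ≅ Z^10, C_2 ≅ Z^10, C_3 ≅ Z^5.

The boundary map ∂_1: C_1 → C_0 is given by ∂[p,q] = [q] − [p].
As a 5×10 matrix over Z this has rank 4, with invariant factors (1,1,1,1).

The boundary map ∂_2: C_2 → C_1 sends each 2-simplex [p,q,r] to [q,r] − [p,r] + [p,q]. For instance
  ∂[v_0,v_3,v_4] = [v_3,v_4] − [v_0,v_4] + [v_0,v_3],
  ∂[v_0,v_1,v_2] = [v_1,v_2] − [v_0,v_2] + [v_0,v_1].
This gives a 10×10 integer matrix of rank 6; reducing to Smith normal form yields diagonal entries (1,1,1,1,1,1).

The boundary map ∂_3: C_3 → C_2 sends each 3-simplex σ to the alternating sum Σ_i (−1)^i (σ with its i-th vertex removed). For instance
  ∂[v_0,v_1,v_2,v_3] = [v_1,v_2,v_3] − [v_0,v_2,v_3] + [v_0,v_1,v_3] − [v_0,v_1,v_2],
  ∂[v_0,v_2,v_3,v_4] = [v_2,v_3,v_4] − [v_0,v_3,v_4] + [v_0,v_2,v_4] − [v_0,v_2,v_3].
The 10×5 boundary matrix has rank 4 and Smith normal form diag(1,1,1,1).

Reading off H_k = ker ∂_k / im ∂_{k+1}:

  H_1: rank ker ∂_1 − rank ∂_2 = (10 − 4) − 6 = 0, and the invariant factors of ∂_2 are all 1, so H_1 = 0.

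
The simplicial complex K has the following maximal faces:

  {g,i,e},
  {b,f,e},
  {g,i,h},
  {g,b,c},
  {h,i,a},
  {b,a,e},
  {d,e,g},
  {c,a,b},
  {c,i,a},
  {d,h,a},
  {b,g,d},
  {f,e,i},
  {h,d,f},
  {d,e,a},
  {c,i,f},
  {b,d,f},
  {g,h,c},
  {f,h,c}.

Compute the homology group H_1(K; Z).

H_1 = Z ⊕ Z/2Z.

We work with the vertex ordering a < b < c < d < e < f < g < h < i. The simplices of K, each written with vertices in increasing order, are:

  0-simplices (9): a, b, c, d, e, f, g, h, i
  1-simplices (27): ab, ac, ad, ae, ah, ai, bc, bd, be, bf, bg, cf, cg, ch, ci, de, df, dg, dh, ef, eg, ei, fh, fi, gh, gi, hi
  2-simplices (18): abc, abe, aci, ade, adh, ahi, bcg, bdf, bdg, bef, cfh, cfi, cgh, deg, dfh, efi, egi, ghi

Hence C_0 ≅ Z^9, C_1 ≅ Z^27, C_2 ≅ Z^18.

∂_1: C_1 → C_0 is given by ∂[p,q] = [q] − [p].
The resulting 9×27 matrix has rank 8, and its Smith normal form has invariant factors (1,1,1,1,1,1,1,1).

The boundary map ∂_2: C_2 → C_1 maps a triangle to the signed sum of its edges. For instance
  ∂aci = ci − ai + ac,
  ∂abe = be − ae + ab.
As a 27×18 matrix over Z this has rank 18, with invariant factors (1,1,1,1,1,1,1,1,1,1,1,1,1,1,1,1,1,2).

Now H_k = ker ∂_k / im ∂_{k+1}, so:

  H_1: rank ker ∂_1 − rank ∂_2 = (27 − 8) − 18 = 1, and ∂_2 has invariant factor 2 > 1, so H_1 = Z ⊕ Z/2Z.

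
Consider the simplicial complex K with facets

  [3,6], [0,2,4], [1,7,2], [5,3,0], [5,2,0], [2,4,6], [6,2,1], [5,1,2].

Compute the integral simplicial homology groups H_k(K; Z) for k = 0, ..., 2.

H_0 = Z,  H_1 = Z,  H_2 = 0.

Fix the vertex order 0 < 1 < 2 < 3 < 4 < 5 < 6 < 7 and write every simplex with vertices in increasing order. Then dim K = 2 and the simplices of K are:

  0-simplices (8): [0], [1], [2], [3], [4], [5], [6], [7]
  1-simplices (15): [0,2], [0,3], [0,4], [0,5], [1,2], [1,5], [1,6], [1,7], [2,4], [2,5], [2,6], [2,7], [3,5], [3,6], [4,6]
  2-simplices (7): [0,2,4], [0,2,5], [0,3,5], [1,2,5], [1,2,6], [1,2,7], [2,4,6]

Hence C_0 ≅ Z^8, C_1 ≅ Z^15, C_2 ≅ Z^7.

The boundary map ∂_1: C_1 → C_0 sends each edge [p,q] (with p < q) to q − p. For instance
  ∂[2,5] = [5] − [2].
The 8×15 boundary matrix has rank 7 and Smith normal form diag(1,1,1,1,1,1,1).

Boundary ∂_2: C_2 → C_1 sends each 2-simplex [p,q,r] to [q,r] − [p,r] + [p,q]. For instance
  ∂[0,2,4] = [2,4] − [0,4] + [0,2],
  ∂[1,2,6] = [2,6] − [1,6] + [1,2].
This gives a 15×7 integer matrix of rank 7; reducing to Smith normal form yields diagonal entries (1,1,1,1,1,1,1).

From H_k ≅ ker(∂_k) / im(∂_{k+1}) we obtain:

  H_0: rank C_0 − rank ∂_1 = 8 − 7 = 1, and the invariant factors of ∂_1 are all 1, so H_0 = Z.
  H_1: rank ker ∂_1 − rank ∂_2 = (15 − 7) − 7 = 1, and the invariant factors of ∂_2 are all 1, so H_1 = Z.
  H_2: rank ker ∂_2 − rank ∂_3 = (7 − 7) − 0 = 0, and there is no ∂_3, so H_2 = 0.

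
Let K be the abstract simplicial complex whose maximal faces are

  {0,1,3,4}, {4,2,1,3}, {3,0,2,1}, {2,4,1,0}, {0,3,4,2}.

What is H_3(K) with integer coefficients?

Take the total order 0 < 1 < 2 < 3 < 4 on the vertex set. Then K (dimension 3) consists of the simplices:

  0-simplices (5): [0], [1], [2], [3], [4]
  1-simplices (10): [0,1], [0,2], [0,3], [0,4], [1,2], [1,3], [1,4], [2,3], [2,4], [3,4]
  2-simplices (10): [0,1,2], [0,1,3], [0,1,4], [0,2,3], [0,2,4], [0,3,4], [1,2,3], [1,2,4], [1,3,4], [2,3,4]
  3-simplices (5): [0,1,2,3], [0,1,2,4], [0,1,3,4], [0,2,3,4], [1,2,3,4]

so the chain groups are C_0 ≅ Z^5, C_1 ≅ Z^10, C_2 ≅ Z^10, C_3 ≅ Z^5.

The boundary map ∂_1: C_1 → C_0 maps an edge to its endpoints' difference, ∂[p,q] = q − p. For instance
  ∂[3,4] = [4] − [3].
The 5×10 boundary matrix has rank 4 and Smith normal form diag(1,1,1,1).

The boundary map ∂_2: C_2 → C_1 acts by ∂[p,q,r] = [q,r] − [p,r] + [p,q]. For instance
  ∂[0,1,3] = [1,3] − [0,3] + [0,1],
  ∂[1,2,3] = [2,3] − [1,3] + [1,2].
This gives a 10×10 integer matrix of rank 6; reducing to Smith normal form yields diagonal entries (1,1,1,1,1,1).

∂_3: C_3 → C_2 sends each 3-simplex σ to the alternating sum Σ_i (−1)^i (σ with its i-th vertex removed). For instance
  ∂[0,1,3,4] = [1,3,4] − [0,3,4] + [0,1,4] − [0,1,3],
  ∂[0,1,2,3] = [1,2,3] − [0,2,3] + [0,1,3] − [0,1,2].
The 10×5 boundary matrix has rank 4 and Smith normal form diag(1,1,1,1).

Computing H_k = (kernel of ∂_k) / (image of ∂_{k+1}):

  H_3: rank ker ∂_3 − rank ∂_4 = (5 − 4) − 0 = 1, and there is no ∂_4, so H_3 ≅ Z.

H_3 = Z.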